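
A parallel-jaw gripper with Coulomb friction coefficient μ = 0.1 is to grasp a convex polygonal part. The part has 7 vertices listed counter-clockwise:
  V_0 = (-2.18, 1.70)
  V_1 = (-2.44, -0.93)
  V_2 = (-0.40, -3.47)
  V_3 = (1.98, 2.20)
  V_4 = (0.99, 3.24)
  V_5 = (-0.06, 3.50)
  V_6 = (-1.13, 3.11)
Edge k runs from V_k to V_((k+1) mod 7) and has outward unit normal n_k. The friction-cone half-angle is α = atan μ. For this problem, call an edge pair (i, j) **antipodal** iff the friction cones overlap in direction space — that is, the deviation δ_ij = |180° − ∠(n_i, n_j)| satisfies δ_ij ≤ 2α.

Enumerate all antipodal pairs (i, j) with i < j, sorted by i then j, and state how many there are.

α = atan 0.1 = 5.71°;  2α = 11.42°
n_0 = (-0.9951, +0.0984)
n_1 = (-0.7797, -0.6262)
n_2 = (+0.9221, -0.3870)
n_3 = (+0.7243, +0.6895)
n_4 = (+0.2404, +0.9707)
n_5 = (-0.3424, +0.9395)
n_6 = (-0.8020, +0.5973)
  (0,1): δ = 135.58°  ·
  (0,2): δ = 17.12°  ·
  (0,3): δ = 49.23°  ·
  (0,4): δ = 81.74°  ·
  (0,5): δ = 115.67°  ·
  (0,6): δ = 148.97°  ·
  (1,2): δ = 61.54°  ·
  (1,3): δ = 4.82°  ✓
  (1,4): δ = 37.32°  ·
  (1,5): δ = 71.26°  ·
  (1,6): δ = 104.56°  ·
  (2,3): δ = 113.64°  ·
  (2,4): δ = 81.14°  ·
  (2,5): δ = 47.20°  ·
  (2,6): δ = 13.90°  ·
  (3,4): δ = 147.50°  ·
  (3,5): δ = 113.56°  ·
  (3,6): δ = 80.26°  ·
  (4,5): δ = 146.07°  ·
  (4,6): δ = 112.77°  ·
  (5,6): δ = 146.70°  ·
antipodal pairs: 1

count = 1; pairs: (1,3)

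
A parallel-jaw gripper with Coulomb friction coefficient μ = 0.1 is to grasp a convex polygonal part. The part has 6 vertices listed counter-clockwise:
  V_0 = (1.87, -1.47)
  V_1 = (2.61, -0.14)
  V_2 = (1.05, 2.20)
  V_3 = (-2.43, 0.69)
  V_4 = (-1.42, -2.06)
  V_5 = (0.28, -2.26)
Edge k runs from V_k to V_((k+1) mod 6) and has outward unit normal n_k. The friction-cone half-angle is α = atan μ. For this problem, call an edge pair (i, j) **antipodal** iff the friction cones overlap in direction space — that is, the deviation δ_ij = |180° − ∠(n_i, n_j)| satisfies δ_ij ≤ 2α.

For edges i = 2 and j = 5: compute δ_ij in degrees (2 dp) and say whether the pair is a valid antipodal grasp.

α = atan 0.1 = 5.71°;  2α = 11.42°
edge 2: e_2 = (-3.48, -1.51);  n_2 = (-0.3981, +0.9174)
edge 5: e_5 = (+1.59, +0.79);  n_5 = (+0.4450, -0.8956)
∠(n_2, n_5) = 177.04°
δ = |180° − 177.04°| = 2.96°
2.96° ≤ 2α = 11.42°  →  valid

δ = 2.96°, valid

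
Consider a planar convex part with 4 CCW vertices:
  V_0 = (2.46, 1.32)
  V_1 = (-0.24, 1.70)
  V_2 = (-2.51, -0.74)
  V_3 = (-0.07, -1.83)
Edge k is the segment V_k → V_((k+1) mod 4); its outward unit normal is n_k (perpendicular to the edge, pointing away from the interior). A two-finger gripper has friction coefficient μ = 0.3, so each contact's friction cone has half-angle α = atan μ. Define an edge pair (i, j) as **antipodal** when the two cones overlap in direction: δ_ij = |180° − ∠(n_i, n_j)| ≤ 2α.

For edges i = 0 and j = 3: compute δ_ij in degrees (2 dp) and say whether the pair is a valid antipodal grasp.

α = atan 0.3 = 16.70°;  2α = 33.40°
edge 0: e_0 = (-2.70, +0.38);  n_0 = (+0.1394, +0.9902)
edge 3: e_3 = (+2.53, +3.15);  n_3 = (+0.7797, -0.6262)
∠(n_0, n_3) = 120.76°
δ = |180° − 120.76°| = 59.24°
59.24° > 2α = 33.40°  →  invalid

δ = 59.24°, invalid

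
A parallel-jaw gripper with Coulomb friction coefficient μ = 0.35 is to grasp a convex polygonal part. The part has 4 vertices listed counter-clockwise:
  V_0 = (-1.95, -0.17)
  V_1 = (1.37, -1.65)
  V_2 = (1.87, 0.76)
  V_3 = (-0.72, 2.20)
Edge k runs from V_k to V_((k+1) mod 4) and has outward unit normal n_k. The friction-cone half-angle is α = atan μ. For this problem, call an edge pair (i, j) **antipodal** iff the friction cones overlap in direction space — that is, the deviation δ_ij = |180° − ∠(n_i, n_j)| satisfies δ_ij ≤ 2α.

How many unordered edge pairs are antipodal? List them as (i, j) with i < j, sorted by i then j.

count = 2; pairs: (0,2), (1,3)

α = atan 0.35 = 19.29°;  2α = 38.58°
n_0 = (-0.4072, -0.9134)
n_1 = (+0.9791, -0.2031)
n_2 = (+0.4859, +0.8740)
n_3 = (-0.8876, +0.4606)
  (0,1): δ = 77.69°  ·
  (0,2): δ = 5.05°  ✓
  (0,3): δ = 86.60°  ·
  (1,2): δ = 107.35°  ·
  (1,3): δ = 15.71°  ✓
  (2,3): δ = 88.36°  ·
antipodal pairs: 2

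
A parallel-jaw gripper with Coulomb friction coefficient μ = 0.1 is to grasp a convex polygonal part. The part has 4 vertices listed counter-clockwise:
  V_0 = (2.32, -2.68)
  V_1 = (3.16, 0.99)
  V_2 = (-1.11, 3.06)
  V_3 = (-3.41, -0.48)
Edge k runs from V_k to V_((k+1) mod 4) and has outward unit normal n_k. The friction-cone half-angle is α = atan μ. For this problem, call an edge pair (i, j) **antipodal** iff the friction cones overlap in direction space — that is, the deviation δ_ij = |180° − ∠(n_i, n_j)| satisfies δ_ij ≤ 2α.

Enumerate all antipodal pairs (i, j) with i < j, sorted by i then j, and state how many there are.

α = atan 0.1 = 5.71°;  2α = 11.42°
n_0 = (+0.9748, -0.2231)
n_1 = (+0.4362, +0.8998)
n_2 = (-0.8386, +0.5448)
n_3 = (-0.3584, -0.9336)
  (0,1): δ = 102.97°  ·
  (0,2): δ = 20.12°  ·
  (0,3): δ = 81.89°  ·
  (1,2): δ = 97.15°  ·
  (1,3): δ = 4.86°  ✓
  (2,3): δ = 77.99°  ·
antipodal pairs: 1

count = 1; pairs: (1,3)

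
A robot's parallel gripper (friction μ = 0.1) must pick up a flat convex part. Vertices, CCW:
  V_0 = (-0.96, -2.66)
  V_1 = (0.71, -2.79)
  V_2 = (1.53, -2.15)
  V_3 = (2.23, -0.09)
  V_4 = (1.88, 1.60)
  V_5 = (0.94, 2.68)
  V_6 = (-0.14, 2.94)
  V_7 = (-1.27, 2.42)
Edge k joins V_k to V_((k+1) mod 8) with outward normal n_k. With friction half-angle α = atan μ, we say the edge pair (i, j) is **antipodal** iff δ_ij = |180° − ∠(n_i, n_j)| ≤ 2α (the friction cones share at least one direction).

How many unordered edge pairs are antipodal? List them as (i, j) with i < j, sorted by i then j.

α = atan 0.1 = 5.71°;  2α = 11.42°
n_0 = (-0.0776, -0.9970)
n_1 = (+0.6153, -0.7883)
n_2 = (+0.9468, -0.3217)
n_3 = (+0.9792, +0.2028)
n_4 = (+0.7543, +0.6565)
n_5 = (+0.2341, +0.9722)
n_6 = (-0.4180, +0.9084)
n_7 = (-0.9981, -0.0609)
  (0,1): δ = 137.58°  ·
  (0,2): δ = 104.32°  ·
  (0,3): δ = 73.85°  ·
  (0,4): δ = 44.51°  ·
  (0,5): δ = 9.08°  ✓
  (0,6): δ = 29.16°  ·
  (0,7): δ = 97.94°  ·
  (1,2): δ = 146.74°  ·
  (1,3): δ = 116.27°  ·
  (1,4): δ = 86.94°  ·
  (1,5): δ = 51.51°  ·
  (1,6): δ = 13.26°  ·
  (1,7): δ = 55.52°  ·
  (2,3): δ = 149.53°  ·
  (2,4): δ = 120.20°  ·
  (2,5): δ = 84.77°  ·
  (2,6): δ = 46.52°  ·
  (2,7): δ = 22.26°  ·
  (3,4): δ = 150.67°  ·
  (3,5): δ = 115.24°  ·
  (3,6): δ = 76.99°  ·
  (3,7): δ = 8.21°  ✓
  (4,5): δ = 144.57°  ·
  (4,6): δ = 106.32°  ·
  (4,7): δ = 37.54°  ·
  (5,6): δ = 141.75°  ·
  (5,7): δ = 72.97°  ·
  (6,7): δ = 111.22°  ·
antipodal pairs: 2

count = 2; pairs: (0,5), (3,7)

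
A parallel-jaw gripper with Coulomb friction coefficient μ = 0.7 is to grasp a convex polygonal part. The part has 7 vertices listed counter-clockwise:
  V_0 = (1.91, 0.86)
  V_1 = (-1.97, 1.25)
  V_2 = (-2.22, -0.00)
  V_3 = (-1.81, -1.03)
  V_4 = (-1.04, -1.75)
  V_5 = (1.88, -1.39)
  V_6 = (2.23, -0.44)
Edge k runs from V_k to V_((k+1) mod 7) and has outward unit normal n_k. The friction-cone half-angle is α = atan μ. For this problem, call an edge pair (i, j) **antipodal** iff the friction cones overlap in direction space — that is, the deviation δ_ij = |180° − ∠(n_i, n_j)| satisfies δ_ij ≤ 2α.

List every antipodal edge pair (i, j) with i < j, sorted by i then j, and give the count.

count = 9; pairs: (0,2), (0,3), (0,4), (1,5), (1,6), (2,5), (2,6), (3,5), (3,6)

α = atan 0.7 = 34.99°;  2α = 69.98°
n_0 = (+0.1000, +0.9950)
n_1 = (-0.9806, +0.1961)
n_2 = (-0.9291, -0.3698)
n_3 = (-0.6830, -0.7304)
n_4 = (+0.1224, -0.9925)
n_5 = (+0.9383, -0.3457)
n_6 = (+0.9710, +0.2390)
  (0,1): δ = 95.57°  ·
  (0,2): δ = 62.55°  ✓
  (0,3): δ = 37.34°  ✓
  (0,4): δ = 12.77°  ✓
  (0,5): δ = 75.51°  ·
  (0,6): δ = 109.57°  ·
  (1,2): δ = 146.98°  ·
  (1,3): δ = 121.77°  ·
  (1,4): δ = 71.66°  ·
  (1,5): δ = 8.91°  ✓
  (1,6): δ = 25.14°  ✓
  (2,3): δ = 154.78°  ·
  (2,4): δ = 104.68°  ·
  (2,5): δ = 41.93°  ✓
  (2,6): δ = 7.88°  ✓
  (3,4): δ = 129.89°  ·
  (3,5): δ = 67.15°  ✓
  (3,6): δ = 33.09°  ✓
  (4,5): δ = 117.25°  ·
  (4,6): δ = 83.20°  ·
  (5,6): δ = 145.95°  ·
antipodal pairs: 9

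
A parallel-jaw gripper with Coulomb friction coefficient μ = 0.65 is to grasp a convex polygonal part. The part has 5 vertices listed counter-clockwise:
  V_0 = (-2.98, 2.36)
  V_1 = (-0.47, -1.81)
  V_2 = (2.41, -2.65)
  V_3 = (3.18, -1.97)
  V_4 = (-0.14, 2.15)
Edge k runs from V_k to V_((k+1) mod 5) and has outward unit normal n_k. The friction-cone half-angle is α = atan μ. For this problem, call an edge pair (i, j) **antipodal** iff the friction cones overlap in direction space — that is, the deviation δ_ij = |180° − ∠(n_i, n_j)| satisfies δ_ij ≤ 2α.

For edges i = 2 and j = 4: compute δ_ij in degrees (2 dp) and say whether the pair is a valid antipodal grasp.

α = atan 0.65 = 33.02°;  2α = 66.05°
edge 2: e_2 = (+0.77, +0.68);  n_2 = (+0.6619, -0.7496)
edge 4: e_4 = (-2.84, +0.21);  n_4 = (+0.0737, +0.9973)
∠(n_2, n_4) = 134.32°
δ = |180° − 134.32°| = 45.68°
45.68° ≤ 2α = 66.05°  →  valid

δ = 45.68°, valid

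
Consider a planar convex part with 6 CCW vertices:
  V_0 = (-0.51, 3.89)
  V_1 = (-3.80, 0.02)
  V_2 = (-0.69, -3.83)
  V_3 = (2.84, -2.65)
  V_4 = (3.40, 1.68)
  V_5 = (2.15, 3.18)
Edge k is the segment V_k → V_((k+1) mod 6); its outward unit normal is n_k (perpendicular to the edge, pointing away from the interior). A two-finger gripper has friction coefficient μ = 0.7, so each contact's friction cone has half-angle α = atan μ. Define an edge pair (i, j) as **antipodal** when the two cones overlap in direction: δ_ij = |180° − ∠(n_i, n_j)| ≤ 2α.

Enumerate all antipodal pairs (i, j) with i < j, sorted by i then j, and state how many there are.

count = 7; pairs: (0,2), (0,3), (1,3), (1,4), (1,5), (2,4), (2,5)

α = atan 0.7 = 34.99°;  2α = 69.98°
n_0 = (-0.7619, +0.6477)
n_1 = (-0.7779, -0.6284)
n_2 = (+0.3170, -0.9484)
n_3 = (+0.9917, -0.1283)
n_4 = (+0.7682, +0.6402)
n_5 = (+0.2579, +0.9662)
  (0,1): δ = 100.70°  ·
  (0,2): δ = 31.15°  ✓
  (0,3): δ = 33.00°  ✓
  (0,4): δ = 80.17°  ·
  (0,5): δ = 115.42°  ·
  (1,2): δ = 110.45°  ·
  (1,3): δ = 46.30°  ✓
  (1,4): δ = 0.87°  ✓
  (1,5): δ = 36.12°  ✓
  (2,3): δ = 115.85°  ·
  (2,4): δ = 68.68°  ✓
  (2,5): δ = 33.43°  ✓
  (3,4): δ = 132.83°  ·
  (3,5): δ = 97.58°  ·
  (4,5): δ = 144.75°  ·
antipodal pairs: 7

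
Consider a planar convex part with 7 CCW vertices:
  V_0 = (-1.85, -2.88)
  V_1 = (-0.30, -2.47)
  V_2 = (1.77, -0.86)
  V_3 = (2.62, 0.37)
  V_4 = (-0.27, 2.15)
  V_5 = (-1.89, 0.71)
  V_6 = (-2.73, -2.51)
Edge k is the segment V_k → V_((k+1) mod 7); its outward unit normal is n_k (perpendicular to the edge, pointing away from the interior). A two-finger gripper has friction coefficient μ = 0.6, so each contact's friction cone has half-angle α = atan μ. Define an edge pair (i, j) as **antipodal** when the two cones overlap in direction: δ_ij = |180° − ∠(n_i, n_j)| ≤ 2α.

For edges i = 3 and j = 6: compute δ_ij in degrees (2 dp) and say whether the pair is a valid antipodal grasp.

α = atan 0.6 = 30.96°;  2α = 61.93°
edge 3: e_3 = (-2.89, +1.78);  n_3 = (+0.5244, +0.8515)
edge 6: e_6 = (+0.88, -0.37);  n_6 = (-0.3876, -0.9218)
∠(n_3, n_6) = 171.17°
δ = |180° − 171.17°| = 8.83°
8.83° ≤ 2α = 61.93°  →  valid

δ = 8.83°, valid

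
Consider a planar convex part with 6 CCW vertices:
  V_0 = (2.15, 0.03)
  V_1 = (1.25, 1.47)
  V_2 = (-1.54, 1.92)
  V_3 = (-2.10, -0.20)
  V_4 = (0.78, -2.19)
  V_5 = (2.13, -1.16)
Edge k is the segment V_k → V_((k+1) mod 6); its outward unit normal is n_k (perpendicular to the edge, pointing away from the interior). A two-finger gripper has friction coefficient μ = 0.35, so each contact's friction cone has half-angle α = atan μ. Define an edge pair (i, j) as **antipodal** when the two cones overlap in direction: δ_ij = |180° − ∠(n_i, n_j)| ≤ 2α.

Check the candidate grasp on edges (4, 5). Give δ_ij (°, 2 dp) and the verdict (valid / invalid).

α = atan 0.35 = 19.29°;  2α = 38.58°
edge 4: e_4 = (+1.35, +1.03);  n_4 = (+0.6066, -0.7950)
edge 5: e_5 = (+0.02, +1.19);  n_5 = (+0.9999, -0.0168)
∠(n_4, n_5) = 51.69°
δ = |180° − 51.69°| = 128.31°
128.31° > 2α = 38.58°  →  invalid

δ = 128.31°, invalid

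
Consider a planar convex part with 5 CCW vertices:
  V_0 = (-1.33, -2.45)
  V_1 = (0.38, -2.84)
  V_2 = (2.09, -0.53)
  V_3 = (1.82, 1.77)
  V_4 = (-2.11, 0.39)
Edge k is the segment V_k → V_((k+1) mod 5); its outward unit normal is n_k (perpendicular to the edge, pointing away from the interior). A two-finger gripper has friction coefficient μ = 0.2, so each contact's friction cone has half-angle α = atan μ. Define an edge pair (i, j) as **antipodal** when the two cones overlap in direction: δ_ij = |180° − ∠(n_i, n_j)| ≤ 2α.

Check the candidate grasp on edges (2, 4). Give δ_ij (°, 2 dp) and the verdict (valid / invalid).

δ = 8.66°, valid

α = atan 0.2 = 11.31°;  2α = 22.62°
edge 2: e_2 = (-0.27, +2.30);  n_2 = (+0.9932, +0.1166)
edge 4: e_4 = (+0.78, -2.84);  n_4 = (-0.9643, -0.2648)
∠(n_2, n_4) = 171.34°
δ = |180° − 171.34°| = 8.66°
8.66° ≤ 2α = 22.62°  →  valid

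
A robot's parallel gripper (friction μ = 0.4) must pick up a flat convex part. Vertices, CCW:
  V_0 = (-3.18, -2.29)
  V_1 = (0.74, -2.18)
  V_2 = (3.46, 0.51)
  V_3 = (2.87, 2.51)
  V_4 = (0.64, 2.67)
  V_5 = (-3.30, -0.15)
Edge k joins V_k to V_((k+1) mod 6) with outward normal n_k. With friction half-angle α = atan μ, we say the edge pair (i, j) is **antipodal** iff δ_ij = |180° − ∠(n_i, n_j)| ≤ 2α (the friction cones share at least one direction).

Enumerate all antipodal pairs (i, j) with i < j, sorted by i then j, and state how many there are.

α = atan 0.4 = 21.80°;  2α = 43.60°
n_0 = (+0.0281, -0.9996)
n_1 = (+0.7032, -0.7110)
n_2 = (+0.9591, +0.2829)
n_3 = (+0.0716, +0.9974)
n_4 = (-0.5820, +0.8132)
n_5 = (-0.9984, -0.0560)
  (0,1): δ = 136.93°  ·
  (0,2): δ = 75.17°  ·
  (0,3): δ = 5.71°  ✓
  (0,4): δ = 33.99°  ✓
  (0,5): δ = 91.60°  ·
  (1,2): δ = 118.25°  ·
  (1,3): δ = 48.79°  ·
  (1,4): δ = 9.09°  ✓
  (1,5): δ = 48.53°  ·
  (2,3): δ = 110.54°  ·
  (2,4): δ = 70.84°  ·
  (2,5): δ = 13.23°  ✓
  (3,4): δ = 140.30°  ·
  (3,5): δ = 82.69°  ·
  (4,5): δ = 122.38°  ·
antipodal pairs: 4

count = 4; pairs: (0,3), (0,4), (1,4), (2,5)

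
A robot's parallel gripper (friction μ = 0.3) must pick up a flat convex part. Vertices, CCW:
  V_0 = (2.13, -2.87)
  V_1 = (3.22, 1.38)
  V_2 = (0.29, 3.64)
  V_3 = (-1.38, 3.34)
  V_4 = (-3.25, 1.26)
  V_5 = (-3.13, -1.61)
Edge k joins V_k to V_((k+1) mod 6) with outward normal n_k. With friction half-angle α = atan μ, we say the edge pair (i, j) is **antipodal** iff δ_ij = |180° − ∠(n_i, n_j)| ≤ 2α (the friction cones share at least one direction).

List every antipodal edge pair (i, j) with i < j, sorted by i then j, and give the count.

count = 4; pairs: (0,3), (0,4), (1,5), (2,5)

α = atan 0.3 = 16.70°;  2α = 33.40°
n_0 = (+0.9686, -0.2484)
n_1 = (+0.6108, +0.7918)
n_2 = (-0.1768, +0.9842)
n_3 = (-0.7436, +0.6686)
n_4 = (-0.9991, -0.0418)
n_5 = (-0.2330, -0.9725)
  (0,1): δ = 113.26°  ·
  (0,2): δ = 65.43°  ·
  (0,3): δ = 27.57°  ✓
  (0,4): δ = 16.78°  ✓
  (0,5): δ = 90.91°  ·
  (1,2): δ = 132.17°  ·
  (1,3): δ = 94.31°  ·
  (1,4): δ = 49.96°  ·
  (1,5): δ = 24.17°  ✓
  (2,3): δ = 142.14°  ·
  (2,4): δ = 97.79°  ·
  (2,5): δ = 23.66°  ✓
  (3,4): δ = 135.65°  ·
  (3,5): δ = 61.51°  ·
  (4,5): δ = 105.87°  ·
antipodal pairs: 4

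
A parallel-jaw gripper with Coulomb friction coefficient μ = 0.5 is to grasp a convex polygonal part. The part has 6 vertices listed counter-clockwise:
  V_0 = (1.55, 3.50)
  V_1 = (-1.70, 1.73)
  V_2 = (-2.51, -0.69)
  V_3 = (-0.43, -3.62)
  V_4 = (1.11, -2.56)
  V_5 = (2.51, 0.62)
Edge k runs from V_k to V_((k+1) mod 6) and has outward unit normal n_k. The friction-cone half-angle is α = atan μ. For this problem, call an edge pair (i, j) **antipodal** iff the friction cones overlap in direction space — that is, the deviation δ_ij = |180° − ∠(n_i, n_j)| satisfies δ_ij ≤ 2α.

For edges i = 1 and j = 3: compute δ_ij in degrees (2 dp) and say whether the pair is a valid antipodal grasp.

α = atan 0.5 = 26.57°;  2α = 53.13°
edge 1: e_1 = (-0.81, -2.42);  n_1 = (-0.9483, +0.3174)
edge 3: e_3 = (+1.54, +1.06);  n_3 = (+0.5670, -0.8237)
∠(n_1, n_3) = 143.05°
δ = |180° − 143.05°| = 36.95°
36.95° ≤ 2α = 53.13°  →  valid

δ = 36.95°, valid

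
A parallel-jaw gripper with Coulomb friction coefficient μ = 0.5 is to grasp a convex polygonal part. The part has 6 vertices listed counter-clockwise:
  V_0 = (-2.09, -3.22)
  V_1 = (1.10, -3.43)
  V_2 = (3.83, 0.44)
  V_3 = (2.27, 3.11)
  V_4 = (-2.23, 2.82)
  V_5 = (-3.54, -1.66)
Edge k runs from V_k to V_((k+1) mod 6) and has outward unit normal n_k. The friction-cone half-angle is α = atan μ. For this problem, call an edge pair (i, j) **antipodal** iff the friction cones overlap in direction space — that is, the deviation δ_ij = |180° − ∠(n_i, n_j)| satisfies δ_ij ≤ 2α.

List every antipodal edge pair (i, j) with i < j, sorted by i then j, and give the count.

α = atan 0.5 = 26.57°;  2α = 53.13°
n_0 = (-0.0657, -0.9978)
n_1 = (+0.8171, -0.5764)
n_2 = (+0.8634, +0.5045)
n_3 = (-0.0643, +0.9979)
n_4 = (-0.9598, +0.2807)
n_5 = (-0.7325, -0.6808)
  (0,1): δ = 121.43°  ·
  (0,2): δ = 55.94°  ·
  (0,3): δ = 7.45°  ✓
  (0,4): δ = 77.47°  ·
  (0,5): δ = 136.67°  ·
  (1,2): δ = 114.50°  ·
  (1,3): δ = 51.11°  ✓
  (1,4): δ = 18.90°  ✓
  (1,5): δ = 78.11°  ·
  (2,3): δ = 116.61°  ·
  (2,4): δ = 46.60°  ✓
  (2,5): δ = 12.61°  ✓
  (3,4): δ = 109.99°  ·
  (3,5): δ = 50.78°  ✓
  (4,5): δ = 120.79°  ·
antipodal pairs: 6

count = 6; pairs: (0,3), (1,3), (1,4), (2,4), (2,5), (3,5)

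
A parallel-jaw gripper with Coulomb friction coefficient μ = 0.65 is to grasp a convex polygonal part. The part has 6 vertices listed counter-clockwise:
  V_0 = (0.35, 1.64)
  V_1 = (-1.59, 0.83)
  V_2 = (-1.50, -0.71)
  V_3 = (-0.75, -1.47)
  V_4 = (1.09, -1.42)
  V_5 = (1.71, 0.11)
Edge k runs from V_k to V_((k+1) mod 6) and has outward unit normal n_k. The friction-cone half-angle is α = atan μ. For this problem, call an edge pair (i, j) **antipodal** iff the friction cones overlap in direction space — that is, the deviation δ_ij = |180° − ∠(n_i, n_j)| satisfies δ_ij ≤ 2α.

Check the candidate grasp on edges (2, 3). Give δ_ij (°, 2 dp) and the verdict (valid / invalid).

α = atan 0.65 = 33.02°;  2α = 66.05°
edge 2: e_2 = (+0.75, -0.76);  n_2 = (-0.7118, -0.7024)
edge 3: e_3 = (+1.84, +0.05);  n_3 = (+0.0272, -0.9996)
∠(n_2, n_3) = 46.94°
δ = |180° − 46.94°| = 133.06°
133.06° > 2α = 66.05°  →  invalid

δ = 133.06°, invalid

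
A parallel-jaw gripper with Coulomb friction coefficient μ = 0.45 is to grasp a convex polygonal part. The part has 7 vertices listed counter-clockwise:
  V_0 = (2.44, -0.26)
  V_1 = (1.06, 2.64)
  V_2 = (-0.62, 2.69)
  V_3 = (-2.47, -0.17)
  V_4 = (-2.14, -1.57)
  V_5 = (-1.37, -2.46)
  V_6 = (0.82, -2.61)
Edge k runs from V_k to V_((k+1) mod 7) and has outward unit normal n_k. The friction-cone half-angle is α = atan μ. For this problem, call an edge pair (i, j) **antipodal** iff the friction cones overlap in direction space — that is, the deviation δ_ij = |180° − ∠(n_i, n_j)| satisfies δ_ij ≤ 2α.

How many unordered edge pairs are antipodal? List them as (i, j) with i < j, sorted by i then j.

α = atan 0.45 = 24.23°;  2α = 48.46°
n_0 = (+0.9030, +0.4297)
n_1 = (+0.0297, +0.9996)
n_2 = (-0.8396, +0.5431)
n_3 = (-0.9733, -0.2294)
n_4 = (-0.7562, -0.6543)
n_5 = (-0.0683, -0.9977)
n_6 = (+0.8233, -0.5676)
  (0,1): δ = 117.15°  ·
  (0,2): δ = 58.34°  ·
  (0,3): δ = 12.18°  ✓
  (0,4): δ = 15.42°  ✓
  (0,5): δ = 60.63°  ·
  (0,6): δ = 119.97°  ·
  (1,2): δ = 121.19°  ·
  (1,3): δ = 75.03°  ·
  (1,4): δ = 47.43°  ✓
  (1,5): δ = 2.21°  ✓
  (1,6): δ = 57.12°  ·
  (2,3): δ = 133.84°  ·
  (2,4): δ = 106.24°  ·
  (2,5): δ = 61.02°  ·
  (2,6): δ = 1.68°  ✓
  (3,4): δ = 152.40°  ·
  (3,5): δ = 107.18°  ·
  (3,6): δ = 47.84°  ✓
  (4,5): δ = 134.78°  ·
  (4,6): δ = 75.45°  ·
  (5,6): δ = 120.66°  ·
antipodal pairs: 6

count = 6; pairs: (0,3), (0,4), (1,4), (1,5), (2,6), (3,6)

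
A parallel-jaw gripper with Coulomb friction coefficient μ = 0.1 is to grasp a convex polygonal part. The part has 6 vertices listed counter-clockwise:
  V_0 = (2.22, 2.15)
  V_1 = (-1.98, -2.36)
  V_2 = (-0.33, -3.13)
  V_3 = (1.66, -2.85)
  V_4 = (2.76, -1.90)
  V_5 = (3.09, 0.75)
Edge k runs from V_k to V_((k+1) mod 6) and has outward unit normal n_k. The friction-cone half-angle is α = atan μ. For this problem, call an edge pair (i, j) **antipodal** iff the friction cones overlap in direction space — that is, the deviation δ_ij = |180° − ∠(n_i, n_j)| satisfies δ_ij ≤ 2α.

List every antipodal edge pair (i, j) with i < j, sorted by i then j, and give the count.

count = 1; pairs: (0,3)

α = atan 0.1 = 5.71°;  2α = 11.42°
n_0 = (-0.7318, +0.6815)
n_1 = (-0.4229, -0.9062)
n_2 = (+0.1393, -0.9902)
n_3 = (+0.6536, -0.7568)
n_4 = (+0.9923, -0.1236)
n_5 = (+0.8494, +0.5278)
  (0,1): δ = 72.06°  ·
  (0,2): δ = 39.03°  ·
  (0,3): δ = 6.22°  ✓
  (0,4): δ = 35.86°  ·
  (0,5): δ = 74.82°  ·
  (1,2): δ = 146.97°  ·
  (1,3): δ = 114.17°  ·
  (1,4): δ = 72.08°  ·
  (1,5): δ = 33.13°  ·
  (2,3): δ = 147.19°  ·
  (2,4): δ = 105.11°  ·
  (2,5): δ = 66.15°  ·
  (3,4): δ = 137.91°  ·
  (3,5): δ = 98.96°  ·
  (4,5): δ = 141.04°  ·
antipodal pairs: 1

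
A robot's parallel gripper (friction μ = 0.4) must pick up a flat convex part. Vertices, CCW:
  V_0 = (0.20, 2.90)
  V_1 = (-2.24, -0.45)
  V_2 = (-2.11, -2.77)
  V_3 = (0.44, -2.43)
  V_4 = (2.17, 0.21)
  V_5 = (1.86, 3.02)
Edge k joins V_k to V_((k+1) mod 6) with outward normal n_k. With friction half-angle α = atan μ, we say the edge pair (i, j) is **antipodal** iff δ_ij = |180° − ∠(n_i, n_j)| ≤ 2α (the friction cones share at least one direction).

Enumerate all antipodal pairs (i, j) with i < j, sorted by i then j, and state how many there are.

count = 5; pairs: (0,3), (0,4), (1,3), (1,4), (2,5)

α = atan 0.4 = 21.80°;  2α = 43.60°
n_0 = (-0.8083, +0.5887)
n_1 = (-0.9984, -0.0559)
n_2 = (+0.1322, -0.9912)
n_3 = (+0.8364, -0.5481)
n_4 = (+0.9940, +0.1097)
n_5 = (-0.0721, +0.9974)
  (0,1): δ = 140.72°  ·
  (0,2): δ = 46.34°  ·
  (0,3): δ = 2.83°  ✓
  (0,4): δ = 42.36°  ✓
  (0,5): δ = 130.20°  ·
  (1,2): δ = 85.61°  ·
  (1,3): δ = 36.44°  ✓
  (1,4): δ = 3.09°  ✓
  (1,5): δ = 90.93°  ·
  (2,3): δ = 130.83°  ·
  (2,4): δ = 91.30°  ·
  (2,5): δ = 3.46°  ✓
  (3,4): δ = 140.47°  ·
  (3,5): δ = 52.63°  ·
  (4,5): δ = 92.16°  ·
antipodal pairs: 5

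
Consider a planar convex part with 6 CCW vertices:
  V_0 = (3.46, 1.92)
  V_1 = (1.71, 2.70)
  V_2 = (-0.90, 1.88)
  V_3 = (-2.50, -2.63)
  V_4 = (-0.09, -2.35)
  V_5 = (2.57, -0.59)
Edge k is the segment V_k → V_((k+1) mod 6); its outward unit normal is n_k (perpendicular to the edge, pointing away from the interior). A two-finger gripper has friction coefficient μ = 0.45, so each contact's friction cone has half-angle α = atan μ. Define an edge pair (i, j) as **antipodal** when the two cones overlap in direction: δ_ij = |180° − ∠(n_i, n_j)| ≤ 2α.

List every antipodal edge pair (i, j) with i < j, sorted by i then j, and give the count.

α = atan 0.45 = 24.23°;  2α = 48.46°
n_0 = (+0.4071, +0.9134)
n_1 = (-0.2997, +0.9540)
n_2 = (-0.9424, +0.3343)
n_3 = (+0.1154, -0.9933)
n_4 = (+0.5518, -0.8340)
n_5 = (+0.9425, -0.3342)
  (0,1): δ = 138.54°  ·
  (0,2): δ = 85.51°  ·
  (0,3): δ = 30.65°  ✓
  (0,4): δ = 57.51°  ·
  (0,5): δ = 94.50°  ·
  (1,2): δ = 126.97°  ·
  (1,3): δ = 10.81°  ✓
  (1,4): δ = 16.05°  ✓
  (1,5): δ = 53.03°  ·
  (2,3): δ = 63.84°  ·
  (2,4): δ = 36.98°  ✓
  (2,5): δ = 0.01°  ✓
  (3,4): δ = 153.14°  ·
  (3,5): δ = 116.15°  ·
  (4,5): δ = 143.01°  ·
antipodal pairs: 5

count = 5; pairs: (0,3), (1,3), (1,4), (2,4), (2,5)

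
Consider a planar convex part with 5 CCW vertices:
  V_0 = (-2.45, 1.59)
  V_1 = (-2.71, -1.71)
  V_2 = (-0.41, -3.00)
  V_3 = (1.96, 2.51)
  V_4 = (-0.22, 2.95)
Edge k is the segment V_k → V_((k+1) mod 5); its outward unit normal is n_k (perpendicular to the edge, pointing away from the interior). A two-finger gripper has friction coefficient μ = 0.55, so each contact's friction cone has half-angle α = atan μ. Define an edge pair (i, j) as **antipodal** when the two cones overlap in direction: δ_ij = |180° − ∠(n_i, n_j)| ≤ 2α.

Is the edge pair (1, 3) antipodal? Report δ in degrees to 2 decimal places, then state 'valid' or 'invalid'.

α = atan 0.55 = 28.81°;  2α = 57.62°
edge 1: e_1 = (+2.30, -1.29);  n_1 = (-0.4892, -0.8722)
edge 3: e_3 = (-2.18, +0.44);  n_3 = (+0.1978, +0.9802)
∠(n_1, n_3) = 162.12°
δ = |180° − 162.12°| = 17.88°
17.88° ≤ 2α = 57.62°  →  valid

δ = 17.88°, valid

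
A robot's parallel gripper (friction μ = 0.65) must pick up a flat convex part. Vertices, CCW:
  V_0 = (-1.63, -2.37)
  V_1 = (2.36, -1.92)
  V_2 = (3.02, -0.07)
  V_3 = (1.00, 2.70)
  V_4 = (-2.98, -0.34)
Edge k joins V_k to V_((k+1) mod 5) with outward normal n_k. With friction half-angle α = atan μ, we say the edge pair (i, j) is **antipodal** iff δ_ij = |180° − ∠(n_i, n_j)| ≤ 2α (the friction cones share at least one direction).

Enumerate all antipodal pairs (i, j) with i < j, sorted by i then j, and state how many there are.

α = atan 0.65 = 33.02°;  2α = 66.05°
n_0 = (+0.1121, -0.9937)
n_1 = (+0.9419, -0.3360)
n_2 = (+0.8080, +0.5892)
n_3 = (-0.6070, +0.7947)
n_4 = (-0.8327, -0.5538)
  (0,1): δ = 116.07°  ·
  (0,2): δ = 60.33°  ✓
  (0,3): δ = 30.94°  ✓
  (0,4): δ = 117.19°  ·
  (1,2): δ = 124.26°  ·
  (1,3): δ = 32.99°  ✓
  (1,4): δ = 53.26°  ✓
  (2,3): δ = 88.73°  ·
  (2,4): δ = 2.48°  ✓
  (3,4): δ = 93.75°  ·
antipodal pairs: 5

count = 5; pairs: (0,2), (0,3), (1,3), (1,4), (2,4)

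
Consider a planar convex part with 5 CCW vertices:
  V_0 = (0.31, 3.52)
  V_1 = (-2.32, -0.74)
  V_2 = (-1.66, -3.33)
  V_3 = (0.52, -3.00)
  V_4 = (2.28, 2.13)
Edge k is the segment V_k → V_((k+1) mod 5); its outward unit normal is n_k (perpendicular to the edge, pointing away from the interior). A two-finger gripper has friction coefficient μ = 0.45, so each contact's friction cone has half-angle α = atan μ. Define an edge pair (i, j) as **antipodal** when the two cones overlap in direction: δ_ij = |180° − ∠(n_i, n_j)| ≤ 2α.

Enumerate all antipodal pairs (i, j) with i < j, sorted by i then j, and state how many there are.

count = 4; pairs: (0,3), (1,3), (1,4), (2,4)

α = atan 0.45 = 24.23°;  2α = 48.46°
n_0 = (-0.8509, +0.5253)
n_1 = (-0.9690, -0.2469)
n_2 = (+0.1497, -0.9887)
n_3 = (+0.9459, -0.3245)
n_4 = (+0.5765, +0.8171)
  (0,1): δ = 134.01°  ·
  (0,2): δ = 49.70°  ·
  (0,3): δ = 12.75°  ✓
  (0,4): δ = 86.48°  ·
  (1,2): δ = 95.69°  ·
  (1,3): δ = 33.23°  ✓
  (1,4): δ = 40.50°  ✓
  (2,3): δ = 117.54°  ·
  (2,4): δ = 43.81°  ✓
  (3,4): δ = 106.27°  ·
antipodal pairs: 4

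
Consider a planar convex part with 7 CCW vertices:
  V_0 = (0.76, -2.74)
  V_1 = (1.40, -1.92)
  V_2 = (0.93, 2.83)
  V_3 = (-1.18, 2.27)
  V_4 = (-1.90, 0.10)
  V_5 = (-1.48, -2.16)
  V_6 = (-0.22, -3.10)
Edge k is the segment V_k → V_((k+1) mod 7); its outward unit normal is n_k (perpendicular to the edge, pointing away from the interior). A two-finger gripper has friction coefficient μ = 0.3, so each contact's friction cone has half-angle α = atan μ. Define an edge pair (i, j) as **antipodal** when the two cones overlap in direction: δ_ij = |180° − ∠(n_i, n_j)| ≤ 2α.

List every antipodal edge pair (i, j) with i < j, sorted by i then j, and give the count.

count = 4; pairs: (0,3), (1,3), (1,4), (2,6)

α = atan 0.3 = 16.70°;  2α = 33.40°
n_0 = (+0.7883, -0.6153)
n_1 = (+0.9951, +0.0985)
n_2 = (-0.2565, +0.9665)
n_3 = (-0.9491, +0.3149)
n_4 = (-0.9832, -0.1827)
n_5 = (-0.5980, -0.8015)
n_6 = (+0.3448, -0.9387)
  (0,1): δ = 136.38°  ·
  (0,2): δ = 37.16°  ·
  (0,3): δ = 19.62°  ✓
  (0,4): δ = 48.50°  ·
  (0,5): δ = 91.25°  ·
  (0,6): δ = 148.14°  ·
  (1,2): δ = 80.79°  ·
  (1,3): δ = 24.01°  ✓
  (1,4): δ = 4.88°  ✓
  (1,5): δ = 47.63°  ·
  (1,6): δ = 104.52°  ·
  (2,3): δ = 123.22°  ·
  (2,4): δ = 94.34°  ·
  (2,5): δ = 51.59°  ·
  (2,6): δ = 5.31°  ✓
  (3,4): δ = 151.12°  ·
  (3,5): δ = 108.37°  ·
  (3,6): δ = 51.47°  ·
  (4,5): δ = 137.25°  ·
  (4,6): δ = 80.36°  ·
  (5,6): δ = 123.11°  ·
antipodal pairs: 4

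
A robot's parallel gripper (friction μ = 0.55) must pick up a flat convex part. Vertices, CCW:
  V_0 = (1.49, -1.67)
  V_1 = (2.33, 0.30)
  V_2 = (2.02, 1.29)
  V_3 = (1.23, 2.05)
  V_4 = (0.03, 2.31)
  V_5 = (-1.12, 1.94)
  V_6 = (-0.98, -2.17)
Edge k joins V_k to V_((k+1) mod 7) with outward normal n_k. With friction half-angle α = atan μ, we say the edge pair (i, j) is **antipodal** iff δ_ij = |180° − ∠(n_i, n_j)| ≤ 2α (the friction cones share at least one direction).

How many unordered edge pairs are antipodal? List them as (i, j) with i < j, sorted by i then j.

α = atan 0.55 = 28.81°;  2α = 57.62°
n_0 = (+0.9199, -0.3922)
n_1 = (+0.9543, +0.2988)
n_2 = (+0.6933, +0.7207)
n_3 = (+0.2118, +0.9773)
n_4 = (-0.3063, +0.9519)
n_5 = (-0.9994, -0.0340)
n_6 = (+0.1984, -0.9801)
  (0,1): δ = 139.52°  ·
  (0,2): δ = 110.80°  ·
  (0,3): δ = 79.13°  ·
  (0,4): δ = 49.07°  ✓
  (0,5): δ = 25.04°  ✓
  (0,6): δ = 124.54°  ·
  (1,2): δ = 151.28°  ·
  (1,3): δ = 119.61°  ·
  (1,4): δ = 89.55°  ·
  (1,5): δ = 15.44°  ✓
  (1,6): δ = 84.06°  ·
  (2,3): δ = 148.33°  ·
  (2,4): δ = 118.27°  ·
  (2,5): δ = 44.16°  ✓
  (2,6): δ = 55.33°  ✓
  (3,4): δ = 149.94°  ·
  (3,5): δ = 75.82°  ·
  (3,6): δ = 23.67°  ✓
  (4,5): δ = 105.88°  ·
  (4,6): δ = 6.39°  ✓
  (5,6): δ = 80.51°  ·
antipodal pairs: 7

count = 7; pairs: (0,4), (0,5), (1,5), (2,5), (2,6), (3,6), (4,6)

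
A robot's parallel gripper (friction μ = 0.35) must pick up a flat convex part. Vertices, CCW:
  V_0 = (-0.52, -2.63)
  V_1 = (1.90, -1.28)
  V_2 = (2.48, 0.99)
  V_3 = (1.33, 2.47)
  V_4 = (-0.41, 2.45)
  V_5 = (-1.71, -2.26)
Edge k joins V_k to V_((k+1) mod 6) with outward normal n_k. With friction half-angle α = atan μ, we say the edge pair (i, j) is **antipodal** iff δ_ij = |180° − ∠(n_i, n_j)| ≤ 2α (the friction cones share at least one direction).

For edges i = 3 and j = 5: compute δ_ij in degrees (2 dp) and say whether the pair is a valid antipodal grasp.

δ = 17.93°, valid

α = atan 0.35 = 19.29°;  2α = 38.58°
edge 3: e_3 = (-1.74, -0.02);  n_3 = (-0.0115, +0.9999)
edge 5: e_5 = (+1.19, -0.37);  n_5 = (-0.2969, -0.9549)
∠(n_3, n_5) = 162.07°
δ = |180° − 162.07°| = 17.93°
17.93° ≤ 2α = 38.58°  →  valid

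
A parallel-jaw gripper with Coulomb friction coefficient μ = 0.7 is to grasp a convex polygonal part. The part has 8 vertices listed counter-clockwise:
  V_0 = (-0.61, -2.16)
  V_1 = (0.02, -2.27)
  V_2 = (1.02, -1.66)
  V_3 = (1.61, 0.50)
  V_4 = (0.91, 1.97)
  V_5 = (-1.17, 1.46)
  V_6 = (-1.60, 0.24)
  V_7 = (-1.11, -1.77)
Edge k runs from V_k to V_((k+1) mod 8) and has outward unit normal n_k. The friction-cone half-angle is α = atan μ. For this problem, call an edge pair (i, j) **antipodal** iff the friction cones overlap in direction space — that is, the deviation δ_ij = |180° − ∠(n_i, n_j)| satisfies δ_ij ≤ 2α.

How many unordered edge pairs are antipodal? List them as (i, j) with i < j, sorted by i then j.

α = atan 0.7 = 34.99°;  2α = 69.98°
n_0 = (-0.1720, -0.9851)
n_1 = (+0.5208, -0.8537)
n_2 = (+0.9647, -0.2635)
n_3 = (+0.9029, +0.4299)
n_4 = (-0.2381, +0.9712)
n_5 = (-0.9431, +0.3324)
n_6 = (-0.9715, -0.2368)
n_7 = (-0.6150, -0.7885)
  (0,1): δ = 138.71°  ·
  (0,2): δ = 95.37°  ·
  (0,3): δ = 54.63°  ✓
  (0,4): δ = 23.68°  ✓
  (0,5): δ = 80.49°  ·
  (0,6): δ = 113.60°  ·
  (0,7): δ = 151.95°  ·
  (1,2): δ = 136.66°  ·
  (1,3): δ = 95.92°  ·
  (1,4): δ = 17.61°  ✓
  (1,5): δ = 39.20°  ✓
  (1,6): δ = 72.32°  ·
  (1,7): δ = 110.66°  ·
  (2,3): δ = 139.26°  ·
  (2,4): δ = 60.95°  ✓
  (2,5): δ = 4.14°  ✓
  (2,6): δ = 28.98°  ✓
  (2,7): δ = 67.32°  ✓
  (3,4): δ = 101.69°  ·
  (3,5): δ = 44.88°  ✓
  (3,6): δ = 11.76°  ✓
  (3,7): δ = 26.58°  ✓
  (4,5): δ = 123.19°  ·
  (4,6): δ = 90.08°  ·
  (4,7): δ = 51.73°  ✓
  (5,6): δ = 146.88°  ·
  (5,7): δ = 108.54°  ·
  (6,7): δ = 141.65°  ·
antipodal pairs: 12

count = 12; pairs: (0,3), (0,4), (1,4), (1,5), (2,4), (2,5), (2,6), (2,7), (3,5), (3,6), (3,7), (4,7)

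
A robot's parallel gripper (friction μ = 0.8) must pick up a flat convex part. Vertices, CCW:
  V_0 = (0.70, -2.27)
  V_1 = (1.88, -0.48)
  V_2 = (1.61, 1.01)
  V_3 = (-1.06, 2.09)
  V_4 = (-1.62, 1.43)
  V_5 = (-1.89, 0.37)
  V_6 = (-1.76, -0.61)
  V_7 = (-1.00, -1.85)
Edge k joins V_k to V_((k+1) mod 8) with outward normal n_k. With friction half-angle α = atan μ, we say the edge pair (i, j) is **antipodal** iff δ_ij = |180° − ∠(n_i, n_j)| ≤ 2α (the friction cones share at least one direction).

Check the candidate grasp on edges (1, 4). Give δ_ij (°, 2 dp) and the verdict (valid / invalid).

δ = 24.56°, valid

α = atan 0.8 = 38.66°;  2α = 77.32°
edge 1: e_1 = (-0.27, +1.49);  n_1 = (+0.9840, +0.1783)
edge 4: e_4 = (-0.27, -1.06);  n_4 = (-0.9691, +0.2468)
∠(n_1, n_4) = 155.44°
δ = |180° − 155.44°| = 24.56°
24.56° ≤ 2α = 77.32°  →  valid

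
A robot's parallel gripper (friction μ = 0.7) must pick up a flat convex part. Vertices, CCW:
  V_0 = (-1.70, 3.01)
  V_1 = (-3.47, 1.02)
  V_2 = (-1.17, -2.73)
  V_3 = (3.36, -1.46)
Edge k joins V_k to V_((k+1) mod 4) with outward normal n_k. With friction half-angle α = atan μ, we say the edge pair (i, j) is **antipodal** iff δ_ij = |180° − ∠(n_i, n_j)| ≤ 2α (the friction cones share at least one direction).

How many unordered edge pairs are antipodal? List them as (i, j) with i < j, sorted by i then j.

count = 3; pairs: (0,2), (1,3), (2,3)

α = atan 0.7 = 34.99°;  2α = 69.98°
n_0 = (-0.7472, +0.6646)
n_1 = (-0.8524, -0.5228)
n_2 = (+0.2699, -0.9629)
n_3 = (+0.6621, +0.7494)
  (0,1): δ = 106.83°  ·
  (0,2): δ = 32.69°  ✓
  (0,3): δ = 90.19°  ·
  (1,2): δ = 105.86°  ·
  (1,3): δ = 17.02°  ✓
  (2,3): δ = 57.12°  ✓
antipodal pairs: 3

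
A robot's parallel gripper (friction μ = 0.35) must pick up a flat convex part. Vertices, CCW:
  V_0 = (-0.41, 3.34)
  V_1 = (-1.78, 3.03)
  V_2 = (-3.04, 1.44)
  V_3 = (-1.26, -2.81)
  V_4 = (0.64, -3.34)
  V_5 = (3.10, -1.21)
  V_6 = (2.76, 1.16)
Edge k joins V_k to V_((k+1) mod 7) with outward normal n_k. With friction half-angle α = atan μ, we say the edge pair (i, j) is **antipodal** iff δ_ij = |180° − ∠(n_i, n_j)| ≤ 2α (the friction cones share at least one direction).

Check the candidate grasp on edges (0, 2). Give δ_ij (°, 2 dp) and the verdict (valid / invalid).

α = atan 0.35 = 19.29°;  2α = 38.58°
edge 0: e_0 = (-1.37, -0.31);  n_0 = (-0.2207, +0.9753)
edge 2: e_2 = (+1.78, -4.25);  n_2 = (-0.9224, -0.3863)
∠(n_0, n_2) = 99.98°
δ = |180° − 99.98°| = 80.02°
80.02° > 2α = 38.58°  →  invalid

δ = 80.02°, invalid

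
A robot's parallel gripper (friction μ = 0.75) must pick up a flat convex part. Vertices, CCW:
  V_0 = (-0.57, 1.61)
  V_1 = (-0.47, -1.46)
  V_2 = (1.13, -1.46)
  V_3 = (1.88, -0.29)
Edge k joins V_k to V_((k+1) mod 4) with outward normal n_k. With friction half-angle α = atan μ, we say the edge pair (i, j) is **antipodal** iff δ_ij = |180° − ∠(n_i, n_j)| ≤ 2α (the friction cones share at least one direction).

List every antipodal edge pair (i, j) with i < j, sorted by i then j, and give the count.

α = atan 0.75 = 36.87°;  2α = 73.74°
n_0 = (-0.9995, -0.0326)
n_1 = (+0.0000, -1.0000)
n_2 = (+0.8419, -0.5397)
n_3 = (+0.6128, +0.7902)
  (0,1): δ = 91.87°  ·
  (0,2): δ = 34.53°  ✓
  (0,3): δ = 50.34°  ✓
  (1,2): δ = 122.66°  ·
  (1,3): δ = 37.79°  ✓
  (2,3): δ = 95.13°  ·
antipodal pairs: 3

count = 3; pairs: (0,2), (0,3), (1,3)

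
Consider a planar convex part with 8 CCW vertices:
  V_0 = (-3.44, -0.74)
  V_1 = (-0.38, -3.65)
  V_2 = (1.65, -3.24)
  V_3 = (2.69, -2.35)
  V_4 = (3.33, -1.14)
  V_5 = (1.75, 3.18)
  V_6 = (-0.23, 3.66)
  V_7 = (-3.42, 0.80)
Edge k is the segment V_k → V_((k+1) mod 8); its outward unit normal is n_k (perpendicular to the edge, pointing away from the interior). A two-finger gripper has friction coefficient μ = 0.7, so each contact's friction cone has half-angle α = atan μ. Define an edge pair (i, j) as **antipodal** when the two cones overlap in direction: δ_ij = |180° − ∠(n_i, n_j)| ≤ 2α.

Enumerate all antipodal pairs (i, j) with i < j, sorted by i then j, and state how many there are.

α = atan 0.7 = 34.99°;  2α = 69.98°
n_0 = (-0.6891, -0.7246)
n_1 = (+0.1980, -0.9802)
n_2 = (+0.6502, -0.7598)
n_3 = (+0.8840, -0.4676)
n_4 = (+0.9392, +0.3435)
n_5 = (+0.2356, +0.9719)
n_6 = (-0.6675, +0.7446)
n_7 = (-0.9999, +0.0130)
  (0,1): δ = 125.02°  ·
  (0,2): δ = 95.88°  ·
  (0,3): δ = 74.31°  ·
  (0,4): δ = 26.35°  ✓
  (0,5): δ = 29.93°  ✓
  (0,6): δ = 85.44°  ·
  (0,7): δ = 132.82°  ·
  (1,2): δ = 150.86°  ·
  (1,3): δ = 129.29°  ·
  (1,4): δ = 81.33°  ·
  (1,5): δ = 25.05°  ✓
  (1,6): δ = 30.46°  ✓
  (1,7): δ = 77.84°  ·
  (2,3): δ = 158.43°  ·
  (2,4): δ = 110.47°  ·
  (2,5): δ = 54.18°  ✓
  (2,6): δ = 1.32°  ✓
  (2,7): δ = 48.70°  ✓
  (3,4): δ = 132.03°  ·
  (3,5): δ = 75.75°  ·
  (3,6): δ = 20.25°  ✓
  (3,7): δ = 27.13°  ✓
  (4,5): δ = 123.72°  ·
  (4,6): δ = 68.21°  ✓
  (4,7): δ = 20.83°  ✓
  (5,6): δ = 124.50°  ·
  (5,7): δ = 77.12°  ·
  (6,7): δ = 132.62°  ·
antipodal pairs: 11

count = 11; pairs: (0,4), (0,5), (1,5), (1,6), (2,5), (2,6), (2,7), (3,6), (3,7), (4,6), (4,7)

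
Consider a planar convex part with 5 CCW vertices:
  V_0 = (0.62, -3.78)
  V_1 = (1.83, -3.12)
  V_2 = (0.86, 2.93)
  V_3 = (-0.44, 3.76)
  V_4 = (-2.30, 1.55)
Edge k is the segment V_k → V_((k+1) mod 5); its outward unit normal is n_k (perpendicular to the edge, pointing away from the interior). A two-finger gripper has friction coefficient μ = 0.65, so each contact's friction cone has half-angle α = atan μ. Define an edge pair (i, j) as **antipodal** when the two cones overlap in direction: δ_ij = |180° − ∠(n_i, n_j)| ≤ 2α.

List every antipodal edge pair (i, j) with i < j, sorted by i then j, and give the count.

α = atan 0.65 = 33.02°;  2α = 66.05°
n_0 = (+0.4789, -0.8779)
n_1 = (+0.9874, +0.1583)
n_2 = (+0.5381, +0.8429)
n_3 = (-0.7651, +0.6439)
n_4 = (-0.8770, -0.4805)
  (0,1): δ = 109.50°  ·
  (0,2): δ = 61.17°  ✓
  (0,3): δ = 21.30°  ✓
  (0,4): δ = 90.11°  ·
  (1,2): δ = 131.67°  ·
  (1,3): δ = 49.19°  ✓
  (1,4): δ = 19.61°  ✓
  (2,3): δ = 97.53°  ·
  (2,4): δ = 28.73°  ✓
  (3,4): δ = 111.20°  ·
antipodal pairs: 5

count = 5; pairs: (0,2), (0,3), (1,3), (1,4), (2,4)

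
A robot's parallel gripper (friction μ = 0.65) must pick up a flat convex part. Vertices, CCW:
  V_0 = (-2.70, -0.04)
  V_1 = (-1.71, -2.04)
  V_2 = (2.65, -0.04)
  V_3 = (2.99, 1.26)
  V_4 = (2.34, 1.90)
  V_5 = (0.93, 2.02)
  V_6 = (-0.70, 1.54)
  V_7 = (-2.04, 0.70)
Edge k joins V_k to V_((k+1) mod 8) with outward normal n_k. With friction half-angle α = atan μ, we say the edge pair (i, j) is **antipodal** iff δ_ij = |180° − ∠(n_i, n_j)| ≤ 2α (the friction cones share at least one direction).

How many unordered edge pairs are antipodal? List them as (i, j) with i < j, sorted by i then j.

count = 10; pairs: (0,2), (0,3), (0,4), (1,4), (1,5), (1,6), (1,7), (2,5), (2,6), (2,7)

α = atan 0.65 = 33.02°;  2α = 66.05°
n_0 = (-0.8962, -0.4436)
n_1 = (+0.4169, -0.9089)
n_2 = (+0.9675, -0.2530)
n_3 = (+0.7016, +0.7126)
n_4 = (+0.0848, +0.9964)
n_5 = (-0.2825, +0.9593)
n_6 = (-0.5311, +0.8473)
n_7 = (-0.7463, +0.6656)
  (0,1): δ = 91.69°  ·
  (0,2): δ = 40.99°  ✓
  (0,3): δ = 19.11°  ✓
  (0,4): δ = 58.80°  ✓
  (0,5): δ = 80.07°  ·
  (0,6): δ = 95.75°  ·
  (0,7): δ = 111.94°  ·
  (1,2): δ = 129.30°  ·
  (1,3): δ = 69.20°  ·
  (1,4): δ = 29.51°  ✓
  (1,5): δ = 8.23°  ✓
  (1,6): δ = 7.44°  ✓
  (1,7): δ = 23.63°  ✓
  (2,3): δ = 119.90°  ·
  (2,4): δ = 80.21°  ·
  (2,5): δ = 58.93°  ✓
  (2,6): δ = 43.26°  ✓
  (2,7): δ = 27.07°  ✓
  (3,4): δ = 140.31°  ·
  (3,5): δ = 119.04°  ·
  (3,6): δ = 103.36°  ·
  (3,7): δ = 87.17°  ·
  (4,5): δ = 158.73°  ·
  (4,6): δ = 143.05°  ·
  (4,7): δ = 126.86°  ·
  (5,6): δ = 164.33°  ·
  (5,7): δ = 148.14°  ·
  (6,7): δ = 163.81°  ·
antipodal pairs: 10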